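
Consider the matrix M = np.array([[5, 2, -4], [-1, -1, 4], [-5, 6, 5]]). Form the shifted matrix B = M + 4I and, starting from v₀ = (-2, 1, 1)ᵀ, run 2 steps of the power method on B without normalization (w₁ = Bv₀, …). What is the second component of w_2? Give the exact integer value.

B = M + 4I has rows (9, 2, -4); (-1, 3, 4); (-5, 6, 9)
w1 = Bv₀ = (-20, 9, 25)
w2 = Bw1 = (-262, 147, 379)
Requested component of w2: 147

147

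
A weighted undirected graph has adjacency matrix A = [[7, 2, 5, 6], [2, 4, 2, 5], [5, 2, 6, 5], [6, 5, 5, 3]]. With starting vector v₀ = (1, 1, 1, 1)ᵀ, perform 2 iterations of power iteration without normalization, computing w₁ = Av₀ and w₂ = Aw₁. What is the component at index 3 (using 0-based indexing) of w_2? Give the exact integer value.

332

w1 = Av₀ = (7·1 + 2·1 + 5·1 + 6·1; 2·1 + 4·1 + 2·1 + 5·1; 5·1 + 2·1 + 6·1 + 5·1; 6·1 + 5·1 + 5·1 + 3·1) = (20, 13, 18, 19)
w2 = Aw1 = (7·20 + 2·13 + 5·18 + 6·19; 2·20 + 4·13 + 2·18 + 5·19; 5·20 + 2·13 + 6·18 + 5·19; 6·20 + 5·13 + 5·18 + 3·19) = (370, 223, 329, 332)
The requested component of w2 is 332.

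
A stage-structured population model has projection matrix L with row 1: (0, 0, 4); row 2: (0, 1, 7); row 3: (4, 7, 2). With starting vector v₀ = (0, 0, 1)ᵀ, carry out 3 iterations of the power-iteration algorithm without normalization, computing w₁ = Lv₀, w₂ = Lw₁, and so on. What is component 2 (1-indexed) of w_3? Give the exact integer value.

504

w1 = Lv₀ = (0·0 + 0·0 + 4·1; 0·0 + 1·0 + 7·1; 4·0 + 7·0 + 2·1) = (4, 7, 2)
w2 = Lw1 = (0·4 + 0·7 + 4·2; 0·4 + 1·7 + 7·2; 4·4 + 7·7 + 2·2) = (8, 21, 69)
w3 = Lw2 = (276, 504, 317)
The requested component of w3 is 504.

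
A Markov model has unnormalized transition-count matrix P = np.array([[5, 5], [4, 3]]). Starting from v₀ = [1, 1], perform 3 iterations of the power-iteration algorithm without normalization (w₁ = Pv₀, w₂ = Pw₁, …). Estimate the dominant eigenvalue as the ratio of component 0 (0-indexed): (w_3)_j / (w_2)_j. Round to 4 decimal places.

λ ≈ 8.5882

w1 = Pv₀ = (5·1 + 5·1; 4·1 + 3·1) = (10, 7)
w2 = Pw1 = (5·10 + 5·7; 4·10 + 3·7) = (85, 61)
w3 = Pw2 = (730, 523)
Ratio at component: 730 / 85 = 8.5882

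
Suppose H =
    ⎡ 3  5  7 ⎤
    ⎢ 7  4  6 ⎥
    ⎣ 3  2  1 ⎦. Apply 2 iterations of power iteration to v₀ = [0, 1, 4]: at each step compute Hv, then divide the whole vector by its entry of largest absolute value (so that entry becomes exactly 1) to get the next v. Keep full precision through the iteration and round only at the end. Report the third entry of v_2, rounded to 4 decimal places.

Hv0 = (33.00000, 28.00000, 6.00000); divide by 33.00000 → v1 = (1.00000, 0.84848, 0.18182)
Hv1 = (8.51515, 11.48485, 4.87879); divide by 11.48485 → v2 = (0.74142, 1.00000, 0.42480)
Requested entry of v2: 161/379 = 0.4248

0.4248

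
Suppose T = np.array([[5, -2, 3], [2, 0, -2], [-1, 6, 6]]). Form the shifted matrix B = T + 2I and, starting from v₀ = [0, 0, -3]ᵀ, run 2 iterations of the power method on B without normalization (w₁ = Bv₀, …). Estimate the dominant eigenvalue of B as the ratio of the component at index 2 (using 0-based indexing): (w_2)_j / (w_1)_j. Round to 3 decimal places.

B = T + 2I has rows (7, -2, 3); (2, 2, -2); (-1, 6, 8)
w1 = Bv₀ = (-9, 6, -24)
w2 = Bw1 = (-147, 42, -147)
Ratio: -147/-24 = 6.125

6.125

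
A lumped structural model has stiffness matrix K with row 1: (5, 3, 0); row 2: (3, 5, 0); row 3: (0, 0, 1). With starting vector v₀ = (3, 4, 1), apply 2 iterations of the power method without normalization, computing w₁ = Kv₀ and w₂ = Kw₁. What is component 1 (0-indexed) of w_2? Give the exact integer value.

w1 = Kv₀ = (27, 29, 1)
w2 = Kw1 = (222, 226, 1)
The requested component of w2 is 226.

226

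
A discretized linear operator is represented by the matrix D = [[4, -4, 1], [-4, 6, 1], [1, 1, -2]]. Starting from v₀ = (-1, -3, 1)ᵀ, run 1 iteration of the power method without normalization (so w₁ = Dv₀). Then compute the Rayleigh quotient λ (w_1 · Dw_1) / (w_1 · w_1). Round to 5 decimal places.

7.86713

w1 = Dv₀ = (4·(-1) + (-4)·(-3) + 1·1; (-4)·(-1) + 6·(-3) + 1·1; 1·(-1) + 1·(-3) + (-2)·1) = (9, -13, -6)
Dw1 = (82, -120, 8)
w1·Dw1 = 9·82 + (-13)·(-120) + (-6)·8 = 2250; w1·w1 = 9·9 + (-13)·(-13) + (-6)·(-6) = 286
λ ≈ 2250/286 = 7.86713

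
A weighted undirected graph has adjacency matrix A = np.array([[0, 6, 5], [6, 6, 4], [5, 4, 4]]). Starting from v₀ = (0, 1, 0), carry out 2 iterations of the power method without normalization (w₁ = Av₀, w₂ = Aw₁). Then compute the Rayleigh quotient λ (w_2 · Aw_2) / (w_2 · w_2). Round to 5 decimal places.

w1 = Av₀ = (0·0 + 6·1 + 5·0; 6·0 + 6·1 + 4·0; 5·0 + 4·1 + 4·0) = (6, 6, 4)
w2 = Aw1 = (0·6 + 6·6 + 5·4; 6·6 + 6·6 + 4·4; 5·6 + 4·6 + 4·4) = (56, 88, 70)
Aw2 = (878, 1144, 912)
w2·Aw2 = 56·878 + 88·1144 + 70·912 = 213680; w2·w2 = 56·56 + 88·88 + 70·70 = 15780
λ ≈ 213680/15780 = 13.54119

13.54119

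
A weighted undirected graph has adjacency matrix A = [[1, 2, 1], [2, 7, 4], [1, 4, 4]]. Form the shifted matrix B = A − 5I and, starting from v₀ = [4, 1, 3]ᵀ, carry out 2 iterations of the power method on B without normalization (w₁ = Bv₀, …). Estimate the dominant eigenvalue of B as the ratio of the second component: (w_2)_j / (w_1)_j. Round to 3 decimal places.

1.909

B = A − 5I has rows (-4, 2, 1); (2, 2, 4); (1, 4, -1)
w1 = Bv₀ = (-11, 22, 5)
w2 = Bw1 = (93, 42, 72)
Ratio: 42/22 = 1.909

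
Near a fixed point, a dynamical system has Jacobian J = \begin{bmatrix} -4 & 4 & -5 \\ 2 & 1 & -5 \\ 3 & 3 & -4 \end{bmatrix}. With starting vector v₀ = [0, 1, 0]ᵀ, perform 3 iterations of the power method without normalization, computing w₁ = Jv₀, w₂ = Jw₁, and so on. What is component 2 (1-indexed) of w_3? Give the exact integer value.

-75

w1 = Jv₀ = (4, 1, 3)
w2 = Jw1 = (-27, -6, 3)
w3 = Jw2 = (69, -75, -111)
The requested component of w3 is -75.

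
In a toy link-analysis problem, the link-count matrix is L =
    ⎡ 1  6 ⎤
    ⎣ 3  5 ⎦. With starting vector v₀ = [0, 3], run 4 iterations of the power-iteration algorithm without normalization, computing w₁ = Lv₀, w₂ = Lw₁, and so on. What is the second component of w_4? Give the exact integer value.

w1 = Lv₀ = (18, 15)
w2 = Lw1 = (108, 129)
w3 = Lw2 = (882, 969)
w4 = Lw3 = (6696, 7491)
The requested component of w4 is 7491.

7491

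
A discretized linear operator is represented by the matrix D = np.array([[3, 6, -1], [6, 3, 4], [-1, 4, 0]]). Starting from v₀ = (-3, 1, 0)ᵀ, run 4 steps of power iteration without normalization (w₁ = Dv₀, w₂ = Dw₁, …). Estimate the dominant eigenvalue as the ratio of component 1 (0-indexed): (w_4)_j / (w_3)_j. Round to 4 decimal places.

λ ≈ 6.0568

w1 = Dv₀ = (3·(-3) + 6·1 + (-1)·0; 6·(-3) + 3·1 + 4·0; (-1)·(-3) + 4·1 + 0·0) = (-3, -15, 7)
w2 = Dw1 = (3·(-3) + 6·(-15) + (-1)·7; 6·(-3) + 3·(-15) + 4·7; (-1)·(-3) + 4·(-15) + 0·7) = (-106, -35, -57)
w3 = Dw2 = (-471, -969, -34)
w4 = Dw3 = (-7193, -5869, -3405)
Ratio at component: -5869 / -969 = 6.0568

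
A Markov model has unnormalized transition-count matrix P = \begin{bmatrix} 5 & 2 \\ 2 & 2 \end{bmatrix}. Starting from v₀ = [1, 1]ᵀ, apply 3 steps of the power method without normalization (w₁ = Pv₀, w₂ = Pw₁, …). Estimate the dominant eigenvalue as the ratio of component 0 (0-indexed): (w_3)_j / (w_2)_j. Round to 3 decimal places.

w1 = Pv₀ = (5·1 + 2·1; 2·1 + 2·1) = (7, 4)
w2 = Pw1 = (5·7 + 2·4; 2·7 + 2·4) = (43, 22)
w3 = Pw2 = (259, 130)
Ratio at component: 259 / 43 = 6.023

λ ≈ 6.023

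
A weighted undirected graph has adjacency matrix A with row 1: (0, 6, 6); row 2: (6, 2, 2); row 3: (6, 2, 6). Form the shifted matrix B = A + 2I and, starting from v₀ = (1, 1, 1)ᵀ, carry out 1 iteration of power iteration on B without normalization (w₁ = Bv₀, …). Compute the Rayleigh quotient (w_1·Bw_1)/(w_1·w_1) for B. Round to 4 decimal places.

14.2416

B = A + 2I has rows (2, 6, 6); (6, 4, 2); (6, 2, 8)
w1 = Bv₀ = (2·1 + 6·1 + 6·1; 6·1 + 4·1 + 2·1; 6·1 + 2·1 + 8·1) = (14, 12, 16)
Bw1 = (196, 164, 236)
w1·Bw1 = 8488; w1·w1 = 596; μ ≈ 8488/596 = 14.2416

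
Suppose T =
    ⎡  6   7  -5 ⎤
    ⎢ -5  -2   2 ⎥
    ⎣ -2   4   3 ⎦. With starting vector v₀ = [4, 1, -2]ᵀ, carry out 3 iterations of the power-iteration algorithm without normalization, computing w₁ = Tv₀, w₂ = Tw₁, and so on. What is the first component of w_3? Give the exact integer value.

w1 = Tv₀ = (41, -26, -10)
w2 = Tw1 = (114, -173, -216)
w3 = Tw2 = (553, -656, -1568)
The requested component of w3 is 553.

553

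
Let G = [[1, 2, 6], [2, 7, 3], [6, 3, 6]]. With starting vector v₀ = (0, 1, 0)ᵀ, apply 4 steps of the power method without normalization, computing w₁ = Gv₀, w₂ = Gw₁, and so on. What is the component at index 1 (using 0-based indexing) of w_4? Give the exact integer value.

7601

w1 = Gv₀ = (1·0 + 2·1 + 6·0; 2·0 + 7·1 + 3·0; 6·0 + 3·1 + 6·0) = (2, 7, 3)
w2 = Gw1 = (1·2 + 2·7 + 6·3; 2·2 + 7·7 + 3·3; 6·2 + 3·7 + 6·3) = (34, 62, 51)
w3 = Gw2 = (464, 655, 696)
w4 = Gw3 = (5950, 7601, 8925)
The requested component of w4 is 7601.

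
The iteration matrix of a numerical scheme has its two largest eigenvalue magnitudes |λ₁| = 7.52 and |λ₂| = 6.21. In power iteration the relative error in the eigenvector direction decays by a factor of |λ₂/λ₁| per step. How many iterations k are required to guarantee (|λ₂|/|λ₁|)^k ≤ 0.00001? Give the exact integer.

|λ₂/λ₁| = 6.21/7.52 = 0.82580
Need k ≥ ln(0.00001) / ln(0.82580) = -11.5129 / -0.1914 ≈ 60.149
Smallest integer k satisfying the bound: 61

61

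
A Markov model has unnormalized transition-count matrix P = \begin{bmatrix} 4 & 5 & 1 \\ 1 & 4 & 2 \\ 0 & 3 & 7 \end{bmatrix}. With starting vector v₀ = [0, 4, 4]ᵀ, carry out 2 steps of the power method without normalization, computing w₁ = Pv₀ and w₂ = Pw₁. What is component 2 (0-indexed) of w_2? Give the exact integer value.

352

w1 = Pv₀ = (4·0 + 5·4 + 1·4; 1·0 + 4·4 + 2·4; 0·0 + 3·4 + 7·4) = (24, 24, 40)
w2 = Pw1 = (4·24 + 5·24 + 1·40; 1·24 + 4·24 + 2·40; 0·24 + 3·24 + 7·40) = (256, 200, 352)
The requested component of w2 is 352.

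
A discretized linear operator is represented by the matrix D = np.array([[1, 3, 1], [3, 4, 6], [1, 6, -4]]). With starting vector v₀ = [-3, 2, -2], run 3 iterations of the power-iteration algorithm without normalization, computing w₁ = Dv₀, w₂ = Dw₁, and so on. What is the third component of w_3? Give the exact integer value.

w1 = Dv₀ = (1·(-3) + 3·2 + 1·(-2); 3·(-3) + 4·2 + 6·(-2); 1·(-3) + 6·2 + (-4)·(-2)) = (1, -13, 17)
w2 = Dw1 = (1·1 + 3·(-13) + 1·17; 3·1 + 4·(-13) + 6·17; 1·1 + 6·(-13) + (-4)·17) = (-21, 53, -145)
w3 = Dw2 = (-7, -721, 877)
The requested component of w3 is 877.

877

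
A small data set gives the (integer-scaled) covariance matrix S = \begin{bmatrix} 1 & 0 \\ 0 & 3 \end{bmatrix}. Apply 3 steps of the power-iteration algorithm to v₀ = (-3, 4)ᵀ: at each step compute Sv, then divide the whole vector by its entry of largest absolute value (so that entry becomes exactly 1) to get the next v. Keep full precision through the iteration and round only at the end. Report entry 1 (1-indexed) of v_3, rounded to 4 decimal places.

Sv0 = (-3.00000, 12.00000); divide by 12.00000 → v1 = (-0.25000, 1.00000)
Sv1 = (-0.25000, 3.00000); divide by 3.00000 → v2 = (-0.08333, 1.00000)
Sv2 = (-0.08333, 3.00000); divide by 3.00000 → v3 = (-0.02778, 1.00000)
Requested entry of v3: -3/108 = -0.0278

-0.0278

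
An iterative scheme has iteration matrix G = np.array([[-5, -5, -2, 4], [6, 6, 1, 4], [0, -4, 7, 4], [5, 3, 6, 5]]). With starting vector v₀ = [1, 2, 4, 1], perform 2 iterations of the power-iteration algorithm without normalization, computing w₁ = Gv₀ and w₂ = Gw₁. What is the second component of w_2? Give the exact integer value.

226

w1 = Gv₀ = (-19, 26, 24, 40)
w2 = Gw1 = (77, 226, 224, 327)
The requested component of w2 is 226.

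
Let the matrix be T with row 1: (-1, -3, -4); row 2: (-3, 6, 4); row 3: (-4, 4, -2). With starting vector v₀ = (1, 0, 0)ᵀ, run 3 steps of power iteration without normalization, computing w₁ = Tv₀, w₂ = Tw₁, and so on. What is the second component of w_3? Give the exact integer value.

w1 = Tv₀ = ((-1)·1 + (-3)·0 + (-4)·0; (-3)·1 + 6·0 + 4·0; (-4)·1 + 4·0 + (-2)·0) = (-1, -3, -4)
w2 = Tw1 = ((-1)·(-1) + (-3)·(-3) + (-4)·(-4); (-3)·(-1) + 6·(-3) + 4·(-4); (-4)·(-1) + 4·(-3) + (-2)·(-4)) = (26, -31, 0)
w3 = Tw2 = (67, -264, -228)
The requested component of w3 is -264.

-264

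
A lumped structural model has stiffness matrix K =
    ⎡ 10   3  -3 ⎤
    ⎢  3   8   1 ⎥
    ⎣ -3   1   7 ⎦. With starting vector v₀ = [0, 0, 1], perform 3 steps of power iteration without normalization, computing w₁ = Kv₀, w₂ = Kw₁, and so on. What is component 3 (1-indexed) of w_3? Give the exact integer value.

w1 = Kv₀ = (10·0 + 3·0 + (-3)·1; 3·0 + 8·0 + 1·1; (-3)·0 + 1·0 + 7·1) = (-3, 1, 7)
w2 = Kw1 = (10·(-3) + 3·1 + (-3)·7; 3·(-3) + 8·1 + 1·7; (-3)·(-3) + 1·1 + 7·7) = (-48, 6, 59)
w3 = Kw2 = (-639, -37, 563)
The requested component of w3 is 563.

563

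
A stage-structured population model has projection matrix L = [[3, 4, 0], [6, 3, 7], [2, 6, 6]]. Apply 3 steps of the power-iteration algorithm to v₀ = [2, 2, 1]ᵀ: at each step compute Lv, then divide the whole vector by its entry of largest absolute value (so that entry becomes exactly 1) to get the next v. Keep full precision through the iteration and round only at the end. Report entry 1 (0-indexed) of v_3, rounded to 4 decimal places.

0.9848

Lv0 = (14.00000, 25.00000, 22.00000); divide by 25.00000 → v1 = (0.56000, 1.00000, 0.88000)
Lv1 = (5.68000, 12.52000, 12.40000); divide by 12.52000 → v2 = (0.45367, 1.00000, 0.99042)
Lv2 = (5.36102, 12.65495, 12.84984); divide by 12.84984 → v3 = (0.41721, 0.98483, 1.00000)
Requested entry of v3: 3961/4022 = 0.9848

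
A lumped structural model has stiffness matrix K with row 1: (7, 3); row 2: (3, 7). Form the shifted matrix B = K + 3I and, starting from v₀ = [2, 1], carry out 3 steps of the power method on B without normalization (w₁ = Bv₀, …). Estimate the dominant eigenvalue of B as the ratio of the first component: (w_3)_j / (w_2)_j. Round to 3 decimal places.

μ ≈ 12.471

B = K + 3I has rows (10, 3); (3, 10)
w1 = Bv₀ = (10·2 + 3·1; 3·2 + 10·1) = (23, 16)
w2 = Bw1 = (10·23 + 3·16; 3·23 + 10·16) = (278, 229)
w3 = Bw2 = (3467, 3124)
Ratio: 3467/278 = 12.471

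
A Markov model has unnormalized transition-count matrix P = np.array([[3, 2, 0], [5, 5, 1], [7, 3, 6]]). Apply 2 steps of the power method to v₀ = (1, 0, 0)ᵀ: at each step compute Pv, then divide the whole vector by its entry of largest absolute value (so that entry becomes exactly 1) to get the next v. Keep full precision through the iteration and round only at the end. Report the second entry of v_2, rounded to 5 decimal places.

Pv0 = (3.000000, 5.000000, 7.000000); divide by 7.000000 → v1 = (0.428571, 0.714286, 1.000000)
Pv1 = (2.714286, 6.714286, 11.142857); divide by 11.142857 → v2 = (0.243590, 0.602564, 1.000000)
Requested entry of v2: 47/78 = 0.60256

0.60256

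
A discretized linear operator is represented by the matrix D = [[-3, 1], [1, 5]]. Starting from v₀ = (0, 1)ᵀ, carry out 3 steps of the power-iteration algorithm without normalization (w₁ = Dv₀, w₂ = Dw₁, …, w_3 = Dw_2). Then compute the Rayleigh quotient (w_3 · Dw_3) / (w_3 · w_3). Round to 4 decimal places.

5.1167

w1 = Dv₀ = ((-3)·0 + 1·1; 1·0 + 5·1) = (1, 5)
w2 = Dw1 = ((-3)·1 + 1·5; 1·1 + 5·5) = (2, 26)
w3 = Dw2 = (20, 132)
Dw3 = (72, 680)
w3·Dw3 = 20·72 + 132·680 = 91200; w3·w3 = 20·20 + 132·132 = 17824
λ ≈ 91200/17824 = 5.1167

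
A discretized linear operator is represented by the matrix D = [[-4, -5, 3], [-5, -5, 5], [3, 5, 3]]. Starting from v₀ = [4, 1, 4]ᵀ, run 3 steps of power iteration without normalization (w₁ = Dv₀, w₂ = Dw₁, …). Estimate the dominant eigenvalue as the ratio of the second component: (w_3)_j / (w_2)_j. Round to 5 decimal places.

-7.62791

w1 = Dv₀ = ((-4)·4 + (-5)·1 + 3·4; (-5)·4 + (-5)·1 + 5·4; 3·4 + 5·1 + 3·4) = (-9, -5, 29)
w2 = Dw1 = ((-4)·(-9) + (-5)·(-5) + 3·29; (-5)·(-9) + (-5)·(-5) + 5·29; 3·(-9) + 5·(-5) + 3·29) = (148, 215, 35)
w3 = Dw2 = (-1562, -1640, 1624)
Ratio at component: -1640 / 215 = -7.62791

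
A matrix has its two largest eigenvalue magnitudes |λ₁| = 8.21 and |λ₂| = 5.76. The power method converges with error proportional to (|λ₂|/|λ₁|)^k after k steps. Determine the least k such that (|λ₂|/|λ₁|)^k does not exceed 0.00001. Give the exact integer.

|λ₂/λ₁| = 5.76/8.21 = 0.70158
Need k ≥ ln(0.00001) / ln(0.70158) = -11.5129 / -0.3544 ≈ 32.484
Smallest integer k satisfying the bound: 33

33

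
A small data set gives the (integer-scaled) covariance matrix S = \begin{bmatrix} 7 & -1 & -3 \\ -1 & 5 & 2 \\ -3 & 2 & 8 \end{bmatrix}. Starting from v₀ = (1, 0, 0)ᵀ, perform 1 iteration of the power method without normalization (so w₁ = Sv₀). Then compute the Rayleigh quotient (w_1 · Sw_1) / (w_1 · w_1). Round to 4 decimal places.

9.6949

w1 = Sv₀ = (7·1 + (-1)·0 + (-3)·0; (-1)·1 + 5·0 + 2·0; (-3)·1 + 2·0 + 8·0) = (7, -1, -3)
Sw1 = (59, -18, -47)
w1·Sw1 = 7·59 + (-1)·(-18) + (-3)·(-47) = 572; w1·w1 = 7·7 + (-1)·(-1) + (-3)·(-3) = 59
λ ≈ 572/59 = 9.6949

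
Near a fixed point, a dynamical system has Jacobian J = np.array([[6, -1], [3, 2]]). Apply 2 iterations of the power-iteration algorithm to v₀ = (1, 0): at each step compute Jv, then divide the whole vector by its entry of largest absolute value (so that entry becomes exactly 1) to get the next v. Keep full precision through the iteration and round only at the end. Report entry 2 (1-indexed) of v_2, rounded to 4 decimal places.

0.7273

Jv0 = (6.00000, 3.00000); divide by 6.00000 → v1 = (1.00000, 0.50000)
Jv1 = (5.50000, 4.00000); divide by 5.50000 → v2 = (1.00000, 0.72727)
Requested entry of v2: 24/33 = 0.7273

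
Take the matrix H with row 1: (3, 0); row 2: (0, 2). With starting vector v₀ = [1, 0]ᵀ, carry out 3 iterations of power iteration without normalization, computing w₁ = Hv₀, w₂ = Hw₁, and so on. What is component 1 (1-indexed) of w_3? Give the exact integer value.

w1 = Hv₀ = (3·1 + 0·0; 0·1 + 2·0) = (3, 0)
w2 = Hw1 = (3·3 + 0·0; 0·3 + 2·0) = (9, 0)
w3 = Hw2 = (27, 0)
The requested component of w3 is 27.

27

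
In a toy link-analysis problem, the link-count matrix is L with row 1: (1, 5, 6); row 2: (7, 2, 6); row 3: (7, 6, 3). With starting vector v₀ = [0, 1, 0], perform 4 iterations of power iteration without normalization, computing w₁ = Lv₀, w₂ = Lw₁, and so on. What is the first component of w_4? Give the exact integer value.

w1 = Lv₀ = (1·0 + 5·1 + 6·0; 7·0 + 2·1 + 6·0; 7·0 + 6·1 + 3·0) = (5, 2, 6)
w2 = Lw1 = (1·5 + 5·2 + 6·6; 7·5 + 2·2 + 6·6; 7·5 + 6·2 + 3·6) = (51, 75, 65)
w3 = Lw2 = (816, 897, 1002)
w4 = Lw3 = (11313, 13518, 14100)
The requested component of w4 is 11313.

11313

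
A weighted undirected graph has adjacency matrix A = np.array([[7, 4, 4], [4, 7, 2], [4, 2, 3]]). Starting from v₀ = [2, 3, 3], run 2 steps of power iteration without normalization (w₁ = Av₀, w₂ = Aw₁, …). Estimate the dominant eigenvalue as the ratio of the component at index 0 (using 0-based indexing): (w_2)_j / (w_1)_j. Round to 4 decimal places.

w1 = Av₀ = (38, 35, 23)
w2 = Aw1 = (498, 443, 291)
Ratio at component: 498 / 38 = 13.1053

13.1053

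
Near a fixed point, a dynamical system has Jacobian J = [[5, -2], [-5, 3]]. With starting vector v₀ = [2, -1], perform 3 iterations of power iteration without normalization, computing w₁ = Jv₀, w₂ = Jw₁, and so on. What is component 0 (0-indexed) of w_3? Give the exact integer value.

628

w1 = Jv₀ = (12, -13)
w2 = Jw1 = (86, -99)
w3 = Jw2 = (628, -727)
The requested component of w3 is 628.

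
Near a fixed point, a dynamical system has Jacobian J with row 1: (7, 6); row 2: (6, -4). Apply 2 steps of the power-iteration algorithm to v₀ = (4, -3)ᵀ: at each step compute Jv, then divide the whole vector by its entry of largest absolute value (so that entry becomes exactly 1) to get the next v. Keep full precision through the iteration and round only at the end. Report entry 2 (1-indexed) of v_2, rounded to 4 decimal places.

Jv0 = (10.00000, 36.00000); divide by 36.00000 → v1 = (0.27778, 1.00000)
Jv1 = (7.94444, -2.33333); divide by 7.94444 → v2 = (1.00000, -0.29371)
Requested entry of v2: -84/286 = -0.2937

-0.2937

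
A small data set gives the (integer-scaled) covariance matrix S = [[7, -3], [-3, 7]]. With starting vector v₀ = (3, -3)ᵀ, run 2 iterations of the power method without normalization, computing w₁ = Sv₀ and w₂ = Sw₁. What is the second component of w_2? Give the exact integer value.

w1 = Sv₀ = (30, -30)
w2 = Sw1 = (300, -300)
The requested component of w2 is -300.

-300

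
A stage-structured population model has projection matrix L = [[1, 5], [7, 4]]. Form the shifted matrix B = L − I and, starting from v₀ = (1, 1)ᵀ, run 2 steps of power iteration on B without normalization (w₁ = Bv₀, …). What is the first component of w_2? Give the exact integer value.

B = L − I has rows (0, 5); (7, 3)
w1 = Bv₀ = (0·1 + 5·1; 7·1 + 3·1) = (5, 10)
w2 = Bw1 = (0·5 + 5·10; 7·5 + 3·10) = (50, 65)
Requested component of w2: 50

50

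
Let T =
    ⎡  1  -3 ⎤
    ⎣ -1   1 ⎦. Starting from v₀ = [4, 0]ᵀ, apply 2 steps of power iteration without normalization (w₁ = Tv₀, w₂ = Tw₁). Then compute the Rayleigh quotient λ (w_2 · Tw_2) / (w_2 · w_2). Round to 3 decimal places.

λ ≈ 2.600

w1 = Tv₀ = (4, -4)
w2 = Tw1 = (16, -8)
Tw2 = (40, -24)
w2·Tw2 = 16·40 + (-8)·(-24) = 832; w2·w2 = 16·16 + (-8)·(-8) = 320
λ ≈ 832/320 = 2.600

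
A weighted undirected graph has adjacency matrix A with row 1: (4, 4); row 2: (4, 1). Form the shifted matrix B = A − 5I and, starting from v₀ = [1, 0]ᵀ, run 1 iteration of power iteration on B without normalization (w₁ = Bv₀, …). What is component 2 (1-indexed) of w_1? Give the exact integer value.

4

B = A − 5I has rows (-1, 4); (4, -4)
w1 = Bv₀ = ((-1)·1 + 4·0; 4·1 + (-4)·0) = (-1, 4)
Requested component of w1: 4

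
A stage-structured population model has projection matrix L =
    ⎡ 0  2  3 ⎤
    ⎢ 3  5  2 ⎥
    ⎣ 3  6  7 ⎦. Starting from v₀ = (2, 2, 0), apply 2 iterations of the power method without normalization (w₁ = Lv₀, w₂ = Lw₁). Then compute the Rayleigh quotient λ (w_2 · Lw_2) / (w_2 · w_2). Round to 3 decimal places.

w1 = Lv₀ = (4, 16, 18)
w2 = Lw1 = (86, 128, 234)
Lw2 = (958, 1366, 2664)
w2·Lw2 = 86·958 + 128·1366 + 234·2664 = 880612; w2·w2 = 86·86 + 128·128 + 234·234 = 78536
λ ≈ 880612/78536 = 11.213

11.213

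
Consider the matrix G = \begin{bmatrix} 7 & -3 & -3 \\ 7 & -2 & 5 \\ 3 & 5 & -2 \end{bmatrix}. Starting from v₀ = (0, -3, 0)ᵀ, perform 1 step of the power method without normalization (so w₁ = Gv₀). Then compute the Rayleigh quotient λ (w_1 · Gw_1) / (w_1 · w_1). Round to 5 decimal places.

w1 = Gv₀ = (9, 6, -15)
Gw1 = (90, -24, 87)
w1·Gw1 = 9·90 + 6·(-24) + (-15)·87 = -639; w1·w1 = 9·9 + 6·6 + (-15)·(-15) = 342
λ ≈ -639/342 = -1.86842

λ ≈ -1.86842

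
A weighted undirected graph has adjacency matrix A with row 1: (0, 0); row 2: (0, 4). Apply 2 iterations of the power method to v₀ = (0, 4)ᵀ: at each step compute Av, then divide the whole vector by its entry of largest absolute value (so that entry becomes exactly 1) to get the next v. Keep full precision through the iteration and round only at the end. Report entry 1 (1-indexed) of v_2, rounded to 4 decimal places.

Av0 = (0.00000, 16.00000); divide by 16.00000 → v1 = (0.00000, 1.00000)
Av1 = (0.00000, 4.00000); divide by 4.00000 → v2 = (0.00000, 1.00000)
Requested entry of v2: 0/64 = 0.0000

0.0000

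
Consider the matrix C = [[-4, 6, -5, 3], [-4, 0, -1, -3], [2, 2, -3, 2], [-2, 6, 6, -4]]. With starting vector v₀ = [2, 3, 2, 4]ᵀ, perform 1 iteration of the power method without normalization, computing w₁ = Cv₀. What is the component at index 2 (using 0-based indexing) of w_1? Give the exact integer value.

12

w1 = Cv₀ = (12, -22, 12, 10)
The requested component of w1 is 12.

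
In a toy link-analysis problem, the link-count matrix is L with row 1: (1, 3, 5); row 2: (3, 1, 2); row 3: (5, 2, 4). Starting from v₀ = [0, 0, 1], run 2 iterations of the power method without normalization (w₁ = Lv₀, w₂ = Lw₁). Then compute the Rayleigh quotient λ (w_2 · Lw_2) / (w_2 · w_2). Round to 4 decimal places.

λ ≈ 9.0795

w1 = Lv₀ = (1·0 + 3·0 + 5·1; 3·0 + 1·0 + 2·1; 5·0 + 2·0 + 4·1) = (5, 2, 4)
w2 = Lw1 = (1·5 + 3·2 + 5·4; 3·5 + 1·2 + 2·4; 5·5 + 2·2 + 4·4) = (31, 25, 45)
Lw2 = (331, 208, 385)
w2·Lw2 = 31·331 + 25·208 + 45·385 = 32786; w2·w2 = 31·31 + 25·25 + 45·45 = 3611
λ ≈ 32786/3611 = 9.0795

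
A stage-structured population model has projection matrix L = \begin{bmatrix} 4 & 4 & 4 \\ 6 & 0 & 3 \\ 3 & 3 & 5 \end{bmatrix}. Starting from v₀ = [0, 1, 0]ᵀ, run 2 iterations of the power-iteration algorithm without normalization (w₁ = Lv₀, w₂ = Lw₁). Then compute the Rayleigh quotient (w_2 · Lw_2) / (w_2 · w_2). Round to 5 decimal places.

w1 = Lv₀ = (4·0 + 4·1 + 4·0; 6·0 + 0·1 + 3·0; 3·0 + 3·1 + 5·0) = (4, 0, 3)
w2 = Lw1 = (4·4 + 4·0 + 4·3; 6·4 + 0·0 + 3·3; 3·4 + 3·0 + 5·3) = (28, 33, 27)
Lw2 = (352, 249, 318)
w2·Lw2 = 28·352 + 33·249 + 27·318 = 26659; w2·w2 = 28·28 + 33·33 + 27·27 = 2602
λ ≈ 26659/2602 = 10.24558

10.24558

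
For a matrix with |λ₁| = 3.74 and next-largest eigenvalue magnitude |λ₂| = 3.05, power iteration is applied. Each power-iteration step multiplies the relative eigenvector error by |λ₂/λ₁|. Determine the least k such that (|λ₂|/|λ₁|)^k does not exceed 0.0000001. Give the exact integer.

80

|λ₂/λ₁| = 3.05/3.74 = 0.81551
Need k ≥ ln(0.0000001) / ln(0.81551) = -16.1181 / -0.2039 ≈ 79.032
Smallest integer k satisfying the bound: 80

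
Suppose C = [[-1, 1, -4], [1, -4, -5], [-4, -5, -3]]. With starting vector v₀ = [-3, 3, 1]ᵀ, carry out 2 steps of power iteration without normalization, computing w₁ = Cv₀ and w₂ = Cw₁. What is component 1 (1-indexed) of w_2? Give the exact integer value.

w1 = Cv₀ = (2, -20, -6)
w2 = Cw1 = (2, 112, 110)
The requested component of w2 is 2.

2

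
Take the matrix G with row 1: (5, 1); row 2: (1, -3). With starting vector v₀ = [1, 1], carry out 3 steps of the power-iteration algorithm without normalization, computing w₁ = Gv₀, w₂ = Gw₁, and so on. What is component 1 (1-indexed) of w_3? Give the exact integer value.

w1 = Gv₀ = (5·1 + 1·1; 1·1 + (-3)·1) = (6, -2)
w2 = Gw1 = (5·6 + 1·(-2); 1·6 + (-3)·(-2)) = (28, 12)
w3 = Gw2 = (152, -8)
The requested component of w3 is 152.

152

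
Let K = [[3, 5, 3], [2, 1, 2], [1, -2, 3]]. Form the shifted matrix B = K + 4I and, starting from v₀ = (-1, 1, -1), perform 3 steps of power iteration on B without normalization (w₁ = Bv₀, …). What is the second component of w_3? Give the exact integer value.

B = K + 4I has rows (7, 5, 3); (2, 5, 2); (1, -2, 7)
w1 = Bv₀ = (-5, 1, -10)
w2 = Bw1 = (-60, -25, -77)
w3 = Bw2 = (-776, -399, -549)
Requested component of w3: -399

-399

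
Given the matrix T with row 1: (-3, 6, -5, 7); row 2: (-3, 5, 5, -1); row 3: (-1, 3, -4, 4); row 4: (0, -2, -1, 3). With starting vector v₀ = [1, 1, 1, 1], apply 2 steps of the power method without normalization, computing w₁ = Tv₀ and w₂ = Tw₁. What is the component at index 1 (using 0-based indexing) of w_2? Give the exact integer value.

w1 = Tv₀ = ((-3)·1 + 6·1 + (-5)·1 + 7·1; (-3)·1 + 5·1 + 5·1 + (-1)·1; (-1)·1 + 3·1 + (-4)·1 + 4·1; 0·1 + (-2)·1 + (-1)·1 + 3·1) = (5, 6, 2, 0)
w2 = Tw1 = ((-3)·5 + 6·6 + (-5)·2 + 7·0; (-3)·5 + 5·6 + 5·2 + (-1)·0; (-1)·5 + 3·6 + (-4)·2 + 4·0; 0·5 + (-2)·6 + (-1)·2 + 3·0) = (11, 25, 5, -14)
The requested component of w2 is 25.

25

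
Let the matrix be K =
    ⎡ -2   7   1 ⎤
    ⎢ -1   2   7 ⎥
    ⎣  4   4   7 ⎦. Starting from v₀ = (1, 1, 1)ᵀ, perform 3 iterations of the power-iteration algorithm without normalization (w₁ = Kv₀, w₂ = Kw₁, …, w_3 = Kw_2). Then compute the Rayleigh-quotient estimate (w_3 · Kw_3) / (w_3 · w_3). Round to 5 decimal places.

λ ≈ 11.44657

w1 = Kv₀ = (6, 8, 15)
w2 = Kw1 = (59, 115, 161)
w3 = Kw2 = (848, 1298, 1823)
Kw3 = (9213, 14509, 21345)
w3·Kw3 = 848·9213 + 1298·14509 + 1823·21345 = 65557241; w3·w3 = 848·848 + 1298·1298 + 1823·1823 = 5727237
λ ≈ 65557241/5727237 = 11.44657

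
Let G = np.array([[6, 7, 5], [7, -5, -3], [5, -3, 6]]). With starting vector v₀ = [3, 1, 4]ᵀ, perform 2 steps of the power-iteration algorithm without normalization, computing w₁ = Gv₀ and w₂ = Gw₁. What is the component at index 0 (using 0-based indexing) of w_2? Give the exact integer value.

w1 = Gv₀ = (45, 4, 36)
w2 = Gw1 = (478, 187, 429)
The requested component of w2 is 478.

478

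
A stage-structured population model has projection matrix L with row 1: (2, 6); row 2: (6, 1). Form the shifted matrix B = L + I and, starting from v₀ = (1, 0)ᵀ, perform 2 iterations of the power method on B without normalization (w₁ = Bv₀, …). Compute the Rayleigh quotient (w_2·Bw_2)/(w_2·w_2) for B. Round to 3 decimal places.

8.231

B = L + I has rows (3, 6); (6, 2)
w1 = Bv₀ = (3·1 + 6·0; 6·1 + 2·0) = (3, 6)
w2 = Bw1 = (3·3 + 6·6; 6·3 + 2·6) = (45, 30)
Bw2 = (315, 330)
w2·Bw2 = 24075; w2·w2 = 2925; μ ≈ 24075/2925 = 8.231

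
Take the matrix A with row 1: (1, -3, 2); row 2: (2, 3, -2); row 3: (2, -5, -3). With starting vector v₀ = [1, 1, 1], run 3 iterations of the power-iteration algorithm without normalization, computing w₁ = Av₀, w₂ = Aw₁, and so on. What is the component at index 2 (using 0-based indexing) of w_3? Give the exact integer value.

-156

w1 = Av₀ = (1·1 + (-3)·1 + 2·1; 2·1 + 3·1 + (-2)·1; 2·1 + (-5)·1 + (-3)·1) = (0, 3, -6)
w2 = Aw1 = (1·0 + (-3)·3 + 2·(-6); 2·0 + 3·3 + (-2)·(-6); 2·0 + (-5)·3 + (-3)·(-6)) = (-21, 21, 3)
w3 = Aw2 = (-78, 15, -156)
The requested component of w3 is -156.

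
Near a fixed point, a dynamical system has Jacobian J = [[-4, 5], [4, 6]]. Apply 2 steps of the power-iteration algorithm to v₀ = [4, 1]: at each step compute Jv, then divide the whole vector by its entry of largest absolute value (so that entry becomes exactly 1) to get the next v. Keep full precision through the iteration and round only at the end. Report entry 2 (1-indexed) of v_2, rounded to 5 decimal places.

Jv0 = (-11.000000, 22.000000); divide by 22.000000 → v1 = (-0.500000, 1.000000)
Jv1 = (7.000000, 4.000000); divide by 7.000000 → v2 = (1.000000, 0.571429)
Requested entry of v2: 88/154 = 0.57143

0.57143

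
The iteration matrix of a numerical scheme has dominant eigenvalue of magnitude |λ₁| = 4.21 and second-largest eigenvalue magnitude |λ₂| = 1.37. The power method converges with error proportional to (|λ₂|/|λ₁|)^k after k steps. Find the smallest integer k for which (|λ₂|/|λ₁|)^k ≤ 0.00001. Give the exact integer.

11

|λ₂/λ₁| = 1.37/4.21 = 0.32542
Need k ≥ ln(0.00001) / ln(0.32542) = -11.5129 / -1.1227 ≈ 10.255
Smallest integer k satisfying the bound: 11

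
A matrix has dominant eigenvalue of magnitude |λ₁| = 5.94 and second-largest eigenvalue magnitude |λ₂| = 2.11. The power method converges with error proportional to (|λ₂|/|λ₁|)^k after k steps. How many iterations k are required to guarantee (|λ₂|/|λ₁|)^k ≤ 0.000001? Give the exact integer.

|λ₂/λ₁| = 2.11/5.94 = 0.35522
Need k ≥ ln(0.000001) / ln(0.35522) = -13.8155 / -1.0350 ≈ 13.348
Smallest integer k satisfying the bound: 14

14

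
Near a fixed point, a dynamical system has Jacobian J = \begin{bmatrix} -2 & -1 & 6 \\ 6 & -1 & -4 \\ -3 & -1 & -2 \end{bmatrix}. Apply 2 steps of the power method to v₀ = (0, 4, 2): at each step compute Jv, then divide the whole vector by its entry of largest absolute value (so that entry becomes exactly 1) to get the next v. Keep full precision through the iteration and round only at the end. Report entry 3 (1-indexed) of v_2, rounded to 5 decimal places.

0.04348

Jv0 = (8.000000, -12.000000, -8.000000); divide by -12.000000 → v1 = (-0.666667, 1.000000, 0.666667)
Jv1 = (4.333333, -7.666667, -0.333333); divide by -7.666667 → v2 = (-0.565217, 1.000000, 0.043478)
Requested entry of v2: 4/92 = 0.04348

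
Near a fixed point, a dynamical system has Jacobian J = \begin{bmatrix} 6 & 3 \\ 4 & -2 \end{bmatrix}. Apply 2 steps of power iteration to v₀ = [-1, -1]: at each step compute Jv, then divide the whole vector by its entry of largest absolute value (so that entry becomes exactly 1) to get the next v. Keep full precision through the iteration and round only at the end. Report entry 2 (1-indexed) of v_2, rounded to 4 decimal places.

0.5333

Jv0 = (-9.00000, -2.00000); divide by -9.00000 → v1 = (1.00000, 0.22222)
Jv1 = (6.66667, 3.55556); divide by 6.66667 → v2 = (1.00000, 0.53333)
Requested entry of v2: -32/-60 = 0.5333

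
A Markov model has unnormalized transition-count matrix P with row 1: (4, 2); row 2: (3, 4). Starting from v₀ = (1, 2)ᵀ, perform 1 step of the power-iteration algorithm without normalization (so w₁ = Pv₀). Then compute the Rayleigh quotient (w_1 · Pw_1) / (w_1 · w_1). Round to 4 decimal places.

w1 = Pv₀ = (8, 11)
Pw1 = (54, 68)
w1·Pw1 = 8·54 + 11·68 = 1180; w1·w1 = 8·8 + 11·11 = 185
λ ≈ 1180/185 = 6.3784

λ ≈ 6.3784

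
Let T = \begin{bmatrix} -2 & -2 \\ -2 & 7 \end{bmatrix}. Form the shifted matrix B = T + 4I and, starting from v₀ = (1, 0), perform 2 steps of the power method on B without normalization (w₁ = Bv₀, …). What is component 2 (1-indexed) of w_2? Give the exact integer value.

-26

B = T + 4I has rows (2, -2); (-2, 11)
w1 = Bv₀ = (2, -2)
w2 = Bw1 = (8, -26)
Requested component of w2: -26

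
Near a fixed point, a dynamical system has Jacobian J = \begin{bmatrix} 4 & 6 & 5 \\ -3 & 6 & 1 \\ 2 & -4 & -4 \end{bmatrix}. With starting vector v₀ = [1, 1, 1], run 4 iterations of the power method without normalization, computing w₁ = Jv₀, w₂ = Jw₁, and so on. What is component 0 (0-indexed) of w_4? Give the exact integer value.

-420

w1 = Jv₀ = (4·1 + 6·1 + 5·1; (-3)·1 + 6·1 + 1·1; 2·1 + (-4)·1 + (-4)·1) = (15, 4, -6)
w2 = Jw1 = (4·15 + 6·4 + 5·(-6); (-3)·15 + 6·4 + 1·(-6); 2·15 + (-4)·4 + (-4)·(-6)) = (54, -27, 38)
w3 = Jw2 = (244, -286, 64)
w4 = Jw3 = (-420, -2384, 1376)
The requested component of w4 is -420.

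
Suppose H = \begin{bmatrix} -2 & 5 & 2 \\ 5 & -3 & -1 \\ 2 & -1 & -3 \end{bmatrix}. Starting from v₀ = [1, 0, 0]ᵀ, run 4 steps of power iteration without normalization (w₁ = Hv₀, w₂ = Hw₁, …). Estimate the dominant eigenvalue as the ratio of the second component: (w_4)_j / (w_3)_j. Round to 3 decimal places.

-7.954

w1 = Hv₀ = ((-2)·1 + 5·0 + 2·0; 5·1 + (-3)·0 + (-1)·0; 2·1 + (-1)·0 + (-3)·0) = (-2, 5, 2)
w2 = Hw1 = ((-2)·(-2) + 5·5 + 2·2; 5·(-2) + (-3)·5 + (-1)·2; 2·(-2) + (-1)·5 + (-3)·2) = (33, -27, -15)
w3 = Hw2 = (-231, 261, 138)
w4 = Hw3 = (2043, -2076, -1137)
Ratio at component: -2076 / 261 = -7.954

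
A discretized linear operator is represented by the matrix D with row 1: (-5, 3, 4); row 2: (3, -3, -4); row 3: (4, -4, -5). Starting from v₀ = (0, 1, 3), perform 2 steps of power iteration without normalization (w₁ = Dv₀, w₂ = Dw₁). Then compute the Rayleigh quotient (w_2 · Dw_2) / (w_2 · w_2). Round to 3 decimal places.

w1 = Dv₀ = (15, -15, -19)
w2 = Dw1 = (-196, 166, 215)
Dw2 = (2338, -1946, -2523)
w2·Dw2 = (-196)·2338 + 166·(-1946) + 215·(-2523) = -1323729; w2·w2 = (-196)·(-196) + 166·166 + 215·215 = 112197
λ ≈ -1323729/112197 = -11.798

-11.798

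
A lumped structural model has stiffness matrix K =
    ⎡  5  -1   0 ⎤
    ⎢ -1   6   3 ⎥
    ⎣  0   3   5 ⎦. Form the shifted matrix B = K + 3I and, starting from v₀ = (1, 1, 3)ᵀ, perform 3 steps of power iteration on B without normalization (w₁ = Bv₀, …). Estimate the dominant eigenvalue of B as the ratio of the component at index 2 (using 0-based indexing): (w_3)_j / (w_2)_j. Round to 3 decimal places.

B = K + 3I has rows (8, -1, 0); (-1, 9, 3); (0, 3, 8)
w1 = Bv₀ = (7, 17, 27)
w2 = Bw1 = (39, 227, 267)
w3 = Bw2 = (85, 2805, 2817)
Ratio: 2817/267 = 10.551

μ ≈ 10.551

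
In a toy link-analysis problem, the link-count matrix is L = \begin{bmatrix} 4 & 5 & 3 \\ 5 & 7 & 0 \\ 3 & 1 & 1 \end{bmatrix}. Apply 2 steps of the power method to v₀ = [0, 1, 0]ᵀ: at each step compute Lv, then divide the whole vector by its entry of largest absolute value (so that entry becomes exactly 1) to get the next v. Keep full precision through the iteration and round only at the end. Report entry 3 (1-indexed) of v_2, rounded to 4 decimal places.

Lv0 = (5.00000, 7.00000, 1.00000); divide by 7.00000 → v1 = (0.71429, 1.00000, 0.14286)
Lv1 = (8.28571, 10.57143, 3.28571); divide by 10.57143 → v2 = (0.78378, 1.00000, 0.31081)
Requested entry of v2: 23/74 = 0.3108

0.3108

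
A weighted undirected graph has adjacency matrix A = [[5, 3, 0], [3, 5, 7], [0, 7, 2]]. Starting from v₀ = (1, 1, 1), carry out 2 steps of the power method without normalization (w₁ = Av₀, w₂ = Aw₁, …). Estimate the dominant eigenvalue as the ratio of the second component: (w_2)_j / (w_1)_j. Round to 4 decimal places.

w1 = Av₀ = (5·1 + 3·1 + 0·1; 3·1 + 5·1 + 7·1; 0·1 + 7·1 + 2·1) = (8, 15, 9)
w2 = Aw1 = (5·8 + 3·15 + 0·9; 3·8 + 5·15 + 7·9; 0·8 + 7·15 + 2·9) = (85, 162, 123)
Ratio at component: 162 / 15 = 10.8000

λ ≈ 10.8000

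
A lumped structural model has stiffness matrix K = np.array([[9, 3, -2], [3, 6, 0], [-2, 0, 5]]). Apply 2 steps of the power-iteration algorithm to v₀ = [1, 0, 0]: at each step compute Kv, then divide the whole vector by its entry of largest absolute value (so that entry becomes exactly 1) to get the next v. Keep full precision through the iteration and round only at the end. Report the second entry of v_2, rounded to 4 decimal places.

Kv0 = (9.00000, 3.00000, -2.00000); divide by 9.00000 → v1 = (1.00000, 0.33333, -0.22222)
Kv1 = (10.44444, 5.00000, -3.11111); divide by 10.44444 → v2 = (1.00000, 0.47872, -0.29787)
Requested entry of v2: 45/94 = 0.4787

0.4787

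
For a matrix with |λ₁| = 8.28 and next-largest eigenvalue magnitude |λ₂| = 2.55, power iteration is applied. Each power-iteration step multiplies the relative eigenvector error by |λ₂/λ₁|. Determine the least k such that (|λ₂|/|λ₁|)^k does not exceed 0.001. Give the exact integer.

|λ₂/λ₁| = 2.55/8.28 = 0.30797
Need k ≥ ln(0.001) / ln(0.30797) = -6.9078 / -1.1777 ≈ 5.865
Smallest integer k satisfying the bound: 6

6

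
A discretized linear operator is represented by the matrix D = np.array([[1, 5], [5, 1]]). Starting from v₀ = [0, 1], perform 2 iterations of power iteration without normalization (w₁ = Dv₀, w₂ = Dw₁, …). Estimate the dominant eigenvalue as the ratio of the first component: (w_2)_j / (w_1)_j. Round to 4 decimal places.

2.0000

w1 = Dv₀ = (1·0 + 5·1; 5·0 + 1·1) = (5, 1)
w2 = Dw1 = (1·5 + 5·1; 5·5 + 1·1) = (10, 26)
Ratio at component: 10 / 5 = 2.0000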